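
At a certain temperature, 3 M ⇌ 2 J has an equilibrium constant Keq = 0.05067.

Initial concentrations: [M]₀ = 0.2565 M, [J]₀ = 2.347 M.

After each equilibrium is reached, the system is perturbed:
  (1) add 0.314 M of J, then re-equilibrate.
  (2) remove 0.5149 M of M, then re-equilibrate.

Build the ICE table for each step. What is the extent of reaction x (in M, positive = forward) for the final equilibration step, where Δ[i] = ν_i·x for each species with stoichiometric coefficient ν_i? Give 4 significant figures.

Q₀ = 326.4 vs Keq = 0.05067 ⇒ Q>K, reverse
Step 1:
                    M           J
  I            0.2565       2.347
  C             2.211      -1.474
  E             2.468      0.8727
  solve Keq expr → x = -0.7371; check Q = 0.05067
Then add 0.314 M of J.
Step 2:
                    M           J
  I             2.468       1.187
  C            0.2593     -0.1729
  E             2.727       1.014
  solve Keq expr → x = -0.08644; check Q = 0.05067
Then remove 0.5149 M of M.
Step 3:
                    M           J
  I             2.212       1.014
  C            0.2311     -0.1541
  E             2.443      0.8598
  solve Keq expr → x = -0.07703; check Q = 0.05067

x = -0.07703 M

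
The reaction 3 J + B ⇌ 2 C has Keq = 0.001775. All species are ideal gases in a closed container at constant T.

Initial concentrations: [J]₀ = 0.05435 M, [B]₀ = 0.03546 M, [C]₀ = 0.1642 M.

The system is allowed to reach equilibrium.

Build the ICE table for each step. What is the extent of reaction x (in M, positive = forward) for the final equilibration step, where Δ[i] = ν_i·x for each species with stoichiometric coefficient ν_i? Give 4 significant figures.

Q₀ = 4736 vs Keq = 0.001775 ⇒ Q>K, reverse
Step 1:
                  J         B         C
  init      0.05435   0.03546    0.1642
  Δ          0.2428   0.08094   -0.1619
  eq         0.2972    0.1164  0.002328
  solve Keq expr → x = -0.08094; check Q = 0.001775

x = -0.08094 M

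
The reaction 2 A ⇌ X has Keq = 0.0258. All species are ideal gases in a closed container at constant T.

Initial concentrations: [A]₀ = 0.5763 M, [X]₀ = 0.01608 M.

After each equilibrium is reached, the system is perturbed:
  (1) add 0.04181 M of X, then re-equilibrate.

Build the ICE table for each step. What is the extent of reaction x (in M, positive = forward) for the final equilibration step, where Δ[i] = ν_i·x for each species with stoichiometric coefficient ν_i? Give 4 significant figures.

Q₀ = 0.04842 vs Keq = 0.0258 ⇒ Q>K, reverse
Step 1:
                    A           X
  Initial      0.5763     0.01608
  Change      0.01417   -0.007085
  Equil        0.5905    0.008995
  solve Keq expr → x = -0.007085; check Q = 0.0258
Then add 0.04181 M of X.
Step 2:
                    A           X
  Initial      0.5905     0.05081
  Change      0.07852    -0.03926
  Equil         0.669     0.01155
  solve Keq expr → x = -0.03926; check Q = 0.0258

x = -0.03926 M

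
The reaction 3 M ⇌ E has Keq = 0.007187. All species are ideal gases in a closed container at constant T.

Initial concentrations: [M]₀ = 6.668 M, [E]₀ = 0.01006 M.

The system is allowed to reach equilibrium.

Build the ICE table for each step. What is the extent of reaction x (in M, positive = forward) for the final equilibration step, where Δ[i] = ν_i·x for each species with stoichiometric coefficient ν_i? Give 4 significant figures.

x = 0.6894 M

Q₀ = 3.3932e-05 vs Keq = 0.007187 ⇒ Q<K, forward
Step 1:
                  M         E
  init        6.668   0.01006
  Δ          -2.068    0.6894
  eq            4.6    0.6995
  solve Keq expr → x = 0.6894; check Q = 0.007187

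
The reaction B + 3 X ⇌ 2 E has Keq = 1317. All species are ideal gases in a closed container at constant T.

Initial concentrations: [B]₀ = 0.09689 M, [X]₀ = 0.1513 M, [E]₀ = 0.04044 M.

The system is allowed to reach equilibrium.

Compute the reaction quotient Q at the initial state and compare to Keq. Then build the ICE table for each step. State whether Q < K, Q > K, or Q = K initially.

Q₀ = 4.873 vs Keq = 1317 ⇒ Q<K, forward
Step 1:
                   B          X          E
  Initial    0.09689     0.1513    0.04044
  Change    -0.03327    -0.0998    0.06653
  Equil      0.06362     0.0515      0.107
  solve Keq expr → x = 0.03327; check Q = 1317

Q₀ = 4.873; Q < K (proceeds forward)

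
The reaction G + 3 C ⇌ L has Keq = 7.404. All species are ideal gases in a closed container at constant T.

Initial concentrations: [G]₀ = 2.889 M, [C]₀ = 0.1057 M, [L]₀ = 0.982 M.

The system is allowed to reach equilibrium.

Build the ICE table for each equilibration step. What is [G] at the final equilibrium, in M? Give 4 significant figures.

[G]_eq = 2.969 M

Q₀ = 287.8 vs Keq = 7.404 ⇒ Q>K, reverse
Step 1:
                  G         C         L
  I           2.889    0.1057     0.982
  C         0.07975    0.2393  -0.07975
  E           2.969     0.345    0.9022
  solve Keq expr → x = -0.07975; check Q = 7.404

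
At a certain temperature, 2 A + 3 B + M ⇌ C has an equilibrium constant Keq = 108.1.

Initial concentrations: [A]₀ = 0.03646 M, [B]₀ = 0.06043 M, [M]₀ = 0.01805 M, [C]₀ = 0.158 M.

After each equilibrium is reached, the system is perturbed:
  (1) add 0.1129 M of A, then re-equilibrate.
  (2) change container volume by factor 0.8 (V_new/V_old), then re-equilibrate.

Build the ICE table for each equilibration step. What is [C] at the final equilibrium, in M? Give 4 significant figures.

Q₀ = 2.9839e+07 vs Keq = 108.1 ⇒ Q>K, reverse
Step 1:
                   A          B          M          C
  I          0.03646    0.06043    0.01805      0.158
  C           0.2164     0.3246     0.1082    -0.1082
  E           0.2529      0.385     0.1262     0.0498
  solve Keq expr → x = -0.1082; check Q = 108.1
Then add 0.1129 M of A.
Step 2:
                   A          B          M          C
  I           0.3658      0.385     0.1262     0.0498
  C         -0.02375   -0.03563   -0.01188    0.01188
  E            0.342     0.3494     0.1144    0.06168
  solve Keq expr → x = 0.01188; check Q = 108.1
Then change container volume by factor 0.8 (V_new/V_old).
Step 3:
                   A          B          M          C
  I           0.4275     0.4367      0.143     0.0771
  C         -0.04358   -0.06537   -0.02179    0.02179
  E           0.3839     0.3714     0.1212    0.09889
  solve Keq expr → x = 0.02179; check Q = 108.1

[C]_eq = 0.09889 M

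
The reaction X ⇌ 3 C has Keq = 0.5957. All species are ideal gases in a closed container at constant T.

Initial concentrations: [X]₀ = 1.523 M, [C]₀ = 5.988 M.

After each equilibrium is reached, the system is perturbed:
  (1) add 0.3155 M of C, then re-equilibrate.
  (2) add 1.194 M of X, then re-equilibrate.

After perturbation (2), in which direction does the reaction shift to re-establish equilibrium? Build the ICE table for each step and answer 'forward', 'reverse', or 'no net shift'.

Q₀ = 141 vs Keq = 0.5957 ⇒ Q>K, reverse
Step 1:
                   X          C
  init         1.523      5.988
  Δ            1.587      -4.76
  eq            3.11      1.228
  solve Keq expr → x = -1.587; check Q = 0.5957
Then add 0.3155 M of C.
Step 2:
                   X          C
  init          3.11      1.544
  Δ           0.1008    -0.3024
  eq            3.21      1.241
  solve Keq expr → x = -0.1008; check Q = 0.5957
Then add 1.194 M of X.
Step 3:
                   X          C
  init         4.404      1.241
  Δ         -0.04444     0.1333
  eq            4.36      1.375
  solve Keq expr → x = 0.04444; check Q = 0.5957

Direction: forward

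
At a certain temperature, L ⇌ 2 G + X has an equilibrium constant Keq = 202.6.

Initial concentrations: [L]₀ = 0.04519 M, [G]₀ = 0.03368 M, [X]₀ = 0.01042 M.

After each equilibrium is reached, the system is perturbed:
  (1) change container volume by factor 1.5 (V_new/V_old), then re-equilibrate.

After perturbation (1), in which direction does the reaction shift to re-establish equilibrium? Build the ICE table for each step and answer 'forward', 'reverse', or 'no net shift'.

Q₀ = 2.6156e-04 vs Keq = 202.6 ⇒ Q<K, forward
Step 1:
                    L           G           X
  I           0.04519     0.03368     0.01042
  C          -0.04519     0.09037     0.04519
  E        4.2236e-06      0.1241     0.05561
  solve Keq expr → x = 0.04519; check Q = 202.6
Then change container volume by factor 1.5 (V_new/V_old).
Step 2:
                    L           G           X
  I        2.8157e-06      0.0827     0.03707
  C       -1.5642e-06  3.1283e-06  1.5642e-06
  E        1.2516e-06      0.0827     0.03707
  solve Keq expr → x = 1.5642e-06; check Q = 202.6

Direction: forward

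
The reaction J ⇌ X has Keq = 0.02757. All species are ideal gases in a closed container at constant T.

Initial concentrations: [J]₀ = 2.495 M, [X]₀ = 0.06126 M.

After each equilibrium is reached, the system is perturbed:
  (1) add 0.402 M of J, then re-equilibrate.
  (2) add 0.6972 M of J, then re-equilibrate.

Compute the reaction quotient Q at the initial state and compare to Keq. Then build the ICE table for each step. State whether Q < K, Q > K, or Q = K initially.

Q₀ = 0.02455 vs Keq = 0.02757 ⇒ Q<K, forward
Step 1:
                  J         X
  Initial     2.495   0.06126
  Change  -0.007325  0.007325
  Equil       2.488   0.06859
  solve Keq expr → x = 0.007325; check Q = 0.02757
Then add 0.402 M of J.
Step 2:
                  J         X
  Initial      2.89   0.06859
  Change   -0.01079   0.01079
  Equil       2.879   0.07937
  solve Keq expr → x = 0.01079; check Q = 0.02757
Then add 0.6972 M of J.
Step 3:
                  J         X
  Initial     3.576   0.07937
  Change   -0.01871   0.01871
  Equil       3.557   0.09808
  solve Keq expr → x = 0.01871; check Q = 0.02757

Q₀ = 0.02455; Q < K (proceeds forward)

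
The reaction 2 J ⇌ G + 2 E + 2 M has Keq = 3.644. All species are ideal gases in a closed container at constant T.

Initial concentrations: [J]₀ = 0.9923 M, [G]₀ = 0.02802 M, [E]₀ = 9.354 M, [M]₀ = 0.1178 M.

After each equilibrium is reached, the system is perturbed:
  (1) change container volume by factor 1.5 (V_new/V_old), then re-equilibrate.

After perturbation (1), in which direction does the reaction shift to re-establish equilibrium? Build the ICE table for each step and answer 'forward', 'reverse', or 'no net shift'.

Direction: forward

Q₀ = 0.03455 vs Keq = 3.644 ⇒ Q<K, forward
Step 1:
                  J         G         E         M
  init       0.9923   0.02802     9.354    0.1178
  Δ         -0.2544    0.1272    0.2544    0.2544
  eq         0.7379    0.1552     9.608    0.3722
  solve Keq expr → x = 0.1272; check Q = 3.644
Then change container volume by factor 1.5 (V_new/V_old).
Step 2:
                  J         G         E         M
  init        0.492    0.1035     6.406    0.2481
  Δ        -0.07667   0.03834   0.07667   0.07667
  eq         0.4153    0.1418     6.482    0.3248
  solve Keq expr → x = 0.03834; check Q = 3.644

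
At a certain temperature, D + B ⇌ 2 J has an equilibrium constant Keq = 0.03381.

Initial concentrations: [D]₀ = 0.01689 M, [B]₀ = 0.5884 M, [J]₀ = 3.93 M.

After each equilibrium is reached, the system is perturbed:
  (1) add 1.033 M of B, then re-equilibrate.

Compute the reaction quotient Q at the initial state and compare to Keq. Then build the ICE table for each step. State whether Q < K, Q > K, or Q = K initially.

Q₀ = 1554; Q > K (proceeds reverse)

Q₀ = 1554 vs Keq = 0.03381 ⇒ Q>K, reverse
Step 1:
                    D           B           J
  init        0.01689      0.5884        3.93
  Δ             1.776       1.776      -3.551
  eq            1.793       2.364      0.3785
  solve Keq expr → x = -1.776; check Q = 0.03381
Then add 1.033 M of B.
Step 2:
                    D           B           J
  init          1.793       3.397      0.3785
  Δ          -0.03429    -0.03429     0.06859
  eq            1.758       3.363      0.4471
  solve Keq expr → x = 0.03429; check Q = 0.03381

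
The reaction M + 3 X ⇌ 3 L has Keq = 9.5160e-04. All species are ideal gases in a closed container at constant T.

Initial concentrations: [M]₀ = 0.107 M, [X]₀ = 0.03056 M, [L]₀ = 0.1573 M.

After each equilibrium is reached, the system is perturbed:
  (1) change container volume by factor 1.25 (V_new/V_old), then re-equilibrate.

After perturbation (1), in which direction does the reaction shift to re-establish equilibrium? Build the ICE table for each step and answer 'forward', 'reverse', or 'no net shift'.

Q₀ = 1275 vs Keq = 9.5160e-04 ⇒ Q>K, reverse
Step 1:
                  M         X         L
  I           0.107   0.03056    0.1573
  C         0.04928    0.1478   -0.1478
  E          0.1563    0.1784  0.009452
  solve Keq expr → x = -0.04928; check Q = 9.5160e-04
Then change container volume by factor 1.25 (V_new/V_old).
Step 2:
                  M         X         L
  I           0.125    0.1427  0.007562
  C       1.7119e-04 5.1357e-04 -5.1357e-04
  E          0.1252    0.1432  0.007048
  solve Keq expr → x = -1.7119e-04; check Q = 9.5160e-04

Direction: reverse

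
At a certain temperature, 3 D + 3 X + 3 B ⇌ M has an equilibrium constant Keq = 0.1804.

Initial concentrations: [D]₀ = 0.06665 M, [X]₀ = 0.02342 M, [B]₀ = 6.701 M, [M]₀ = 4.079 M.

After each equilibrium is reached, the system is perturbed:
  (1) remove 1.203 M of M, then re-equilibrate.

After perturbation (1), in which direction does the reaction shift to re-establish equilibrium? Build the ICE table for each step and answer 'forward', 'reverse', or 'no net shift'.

Direction: forward

Q₀ = 3.5643e+06 vs Keq = 0.1804 ⇒ Q>K, reverse
Step 1:
                  D         X         B         M
  I         0.06665   0.02342     6.701     4.079
  C          0.5738    0.5738    0.5738   -0.1913
  E          0.6405    0.5973     7.275     3.888
  solve Keq expr → x = -0.1913; check Q = 0.1804
Then remove 1.203 M of M.
Step 2:
                  D         X         B         M
  I          0.6405    0.5973     7.275     2.685
  C        -0.03516  -0.03516  -0.03516   0.01172
  E          0.6053    0.5621      7.24     2.696
  solve Keq expr → x = 0.01172; check Q = 0.1804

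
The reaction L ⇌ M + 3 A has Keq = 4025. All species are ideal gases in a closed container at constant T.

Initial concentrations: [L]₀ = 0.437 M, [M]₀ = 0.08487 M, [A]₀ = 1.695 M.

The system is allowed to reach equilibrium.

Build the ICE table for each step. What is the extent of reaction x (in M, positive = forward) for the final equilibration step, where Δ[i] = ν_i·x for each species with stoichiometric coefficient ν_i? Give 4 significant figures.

Q₀ = 0.9458 vs Keq = 4025 ⇒ Q<K, forward
Step 1:
                  L         M         A
  Initial     0.437   0.08487     1.695
  Change    -0.4335    0.4335     1.301
  Equil    0.003462    0.5184     2.996
  solve Keq expr → x = 0.4335; check Q = 4025

x = 0.4335 M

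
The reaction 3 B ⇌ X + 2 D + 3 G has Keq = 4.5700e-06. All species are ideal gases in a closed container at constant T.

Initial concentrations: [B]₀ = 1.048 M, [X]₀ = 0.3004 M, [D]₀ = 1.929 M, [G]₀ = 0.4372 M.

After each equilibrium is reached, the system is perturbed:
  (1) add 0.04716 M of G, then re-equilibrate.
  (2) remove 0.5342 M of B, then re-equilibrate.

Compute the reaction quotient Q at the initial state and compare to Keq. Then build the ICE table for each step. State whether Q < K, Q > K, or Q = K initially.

Q₀ = 0.08116; Q > K (proceeds reverse)

Q₀ = 0.08116 vs Keq = 4.5700e-06 ⇒ Q>K, reverse
Step 1:
                    B           X           D           G
  init          1.048      0.3004       1.929      0.4372
  Δ            0.4058     -0.1353     -0.2705     -0.4058
  eq            1.454      0.1651       1.658     0.03139
  solve Keq expr → x = -0.1353; check Q = 4.5700e-06
Then add 0.04716 M of G.
Step 2:
                    B           X           D           G
  init          1.454      0.1651       1.658     0.07855
  Δ           0.04475    -0.01492    -0.02983    -0.04475
  eq            1.499      0.1502       1.629      0.0338
  solve Keq expr → x = -0.01492; check Q = 4.5700e-06
Then remove 0.5342 M of B.
Step 3:
                    B           X           D           G
  init         0.9644      0.1502       1.629      0.0338
  Δ           0.01153   -0.003842   -0.007684    -0.01153
  eq           0.9759      0.1464       1.621     0.02227
  solve Keq expr → x = -0.003842; check Q = 4.5700e-06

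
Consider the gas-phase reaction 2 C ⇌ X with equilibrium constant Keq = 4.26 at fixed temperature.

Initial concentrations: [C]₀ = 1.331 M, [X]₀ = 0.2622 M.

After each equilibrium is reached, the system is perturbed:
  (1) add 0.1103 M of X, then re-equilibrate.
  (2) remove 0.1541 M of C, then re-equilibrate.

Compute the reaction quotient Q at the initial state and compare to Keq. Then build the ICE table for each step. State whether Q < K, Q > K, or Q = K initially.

Q₀ = 0.148; Q < K (proceeds forward)

Q₀ = 0.148 vs Keq = 4.26 ⇒ Q<K, forward
Step 1:
                  C         X
  init        1.331    0.2622
  Δ         -0.9194    0.4597
  eq         0.4116    0.7219
  solve Keq expr → x = 0.4597; check Q = 4.26
Then add 0.1103 M of X.
Step 2:
                  C         X
  init       0.4116    0.8322
  Δ         0.02676  -0.01338
  eq         0.4384    0.8188
  solve Keq expr → x = -0.01338; check Q = 4.26
Then remove 0.1541 M of C.
Step 3:
                  C         X
  init       0.2843    0.8188
  Δ          0.1356  -0.06778
  eq         0.4199     0.751
  solve Keq expr → x = -0.06778; check Q = 4.26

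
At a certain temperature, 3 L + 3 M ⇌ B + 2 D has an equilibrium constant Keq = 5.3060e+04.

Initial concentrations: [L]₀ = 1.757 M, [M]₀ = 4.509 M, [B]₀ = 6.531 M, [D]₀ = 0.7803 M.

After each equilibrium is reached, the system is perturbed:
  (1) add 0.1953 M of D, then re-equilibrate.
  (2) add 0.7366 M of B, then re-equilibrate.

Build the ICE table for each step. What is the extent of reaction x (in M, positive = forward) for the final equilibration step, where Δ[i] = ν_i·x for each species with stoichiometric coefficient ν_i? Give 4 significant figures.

Q₀ = 0.007997 vs Keq = 5.3060e+04 ⇒ Q<K, forward
Step 1:
                    L           M           B           D
  I             1.757       4.509       6.531      0.7803
  C            -1.728      -1.728      0.5761       1.152
  E           0.02855       2.781       7.107       1.933
  solve Keq expr → x = 0.5761; check Q = 5.3060e+04
Then add 0.1953 M of D.
Step 2:
                    L           M           B           D
  I           0.02855       2.781       7.107       2.128
  C          0.001859    0.001859 -6.1979e-04    -0.00124
  E           0.03041       2.782       7.107       2.127
  solve Keq expr → x = -6.1979e-04; check Q = 5.3060e+04
Then add 0.7366 M of B.
Step 3:
                    L           M           B           D
  I           0.03041       2.782       7.843       2.127
  C        9.9805e-04  9.9805e-04 -3.3268e-04 -6.6536e-04
  E           0.03141       2.783       7.843       2.126
  solve Keq expr → x = -3.3268e-04; check Q = 5.3060e+04

x = -3.3268e-04 M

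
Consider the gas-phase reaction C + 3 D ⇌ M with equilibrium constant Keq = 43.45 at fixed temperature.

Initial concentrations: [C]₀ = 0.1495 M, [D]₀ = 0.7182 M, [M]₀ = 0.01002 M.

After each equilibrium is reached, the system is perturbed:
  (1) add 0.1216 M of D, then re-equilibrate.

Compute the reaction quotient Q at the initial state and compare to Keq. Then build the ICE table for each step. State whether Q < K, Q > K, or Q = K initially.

Q₀ = 0.1809; Q < K (proceeds forward)

Q₀ = 0.1809 vs Keq = 43.45 ⇒ Q<K, forward
Step 1:
                  C         D         M
  init       0.1495    0.7182   0.01002
  Δ         -0.1068   -0.3204    0.1068
  eq         0.0427    0.3978    0.1168
  solve Keq expr → x = 0.1068; check Q = 43.45
Then add 0.1216 M of D.
Step 2:
                  C         D         M
  init       0.0427    0.5194    0.1168
  Δ         -0.0146  -0.04379    0.0146
  eq        0.02811    0.4756    0.1314
  solve Keq expr → x = 0.0146; check Q = 43.45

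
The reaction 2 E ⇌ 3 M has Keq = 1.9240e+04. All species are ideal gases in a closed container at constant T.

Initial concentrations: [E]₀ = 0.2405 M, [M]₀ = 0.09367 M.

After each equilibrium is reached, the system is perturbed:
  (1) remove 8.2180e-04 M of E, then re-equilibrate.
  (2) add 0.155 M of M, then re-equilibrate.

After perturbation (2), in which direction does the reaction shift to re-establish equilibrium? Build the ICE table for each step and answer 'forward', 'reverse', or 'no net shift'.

Q₀ = 0.01421 vs Keq = 1.9240e+04 ⇒ Q<K, forward
Step 1:
                   E          M
  I           0.2405    0.09367
  C          -0.2383     0.3575
  E         0.002185     0.4511
  solve Keq expr → x = 0.1192; check Q = 1.9240e+04
Then remove 8.2180e-04 M of E.
Step 2:
                   E          M
  I         0.001363     0.4511
  C       8.1295e-04  -0.001219
  E         0.002176     0.4499
  solve Keq expr → x = -4.0647e-04; check Q = 1.9240e+04
Then add 0.155 M of M.
Step 3:
                   E          M
  I         0.002176     0.6049
  C         0.001201  -0.001802
  E         0.003377     0.6031
  solve Keq expr → x = -6.0053e-04; check Q = 1.9240e+04

Direction: reverse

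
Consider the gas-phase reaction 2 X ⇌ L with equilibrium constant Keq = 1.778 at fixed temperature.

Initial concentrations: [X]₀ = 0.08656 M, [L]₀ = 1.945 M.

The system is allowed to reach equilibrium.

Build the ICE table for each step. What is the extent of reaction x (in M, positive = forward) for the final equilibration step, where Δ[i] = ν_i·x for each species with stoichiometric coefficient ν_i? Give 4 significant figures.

x = -0.4198 M

Q₀ = 259.6 vs Keq = 1.778 ⇒ Q>K, reverse
Step 1:
                  X         L
  init      0.08656     1.945
  Δ          0.8396   -0.4198
  eq         0.9262     1.525
  solve Keq expr → x = -0.4198; check Q = 1.778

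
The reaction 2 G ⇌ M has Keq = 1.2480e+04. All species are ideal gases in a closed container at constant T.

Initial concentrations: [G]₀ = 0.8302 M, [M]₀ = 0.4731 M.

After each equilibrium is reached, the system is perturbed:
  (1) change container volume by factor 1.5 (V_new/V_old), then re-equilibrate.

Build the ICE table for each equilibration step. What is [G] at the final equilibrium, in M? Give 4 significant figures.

[G]_eq = 0.006868 M

Q₀ = 0.6864 vs Keq = 1.2480e+04 ⇒ Q<K, forward
Step 1:
                    G           M
  init         0.8302      0.4731
  Δ           -0.8218      0.4109
  eq         0.008416       0.884
  solve Keq expr → x = 0.4109; check Q = 1.2480e+04
Then change container volume by factor 1.5 (V_new/V_old).
Step 2:
                    G           M
  init       0.005611      0.5893
  Δ          0.001257 -6.2867e-04
  eq         0.006868      0.5887
  solve Keq expr → x = -6.2867e-04; check Q = 1.2480e+04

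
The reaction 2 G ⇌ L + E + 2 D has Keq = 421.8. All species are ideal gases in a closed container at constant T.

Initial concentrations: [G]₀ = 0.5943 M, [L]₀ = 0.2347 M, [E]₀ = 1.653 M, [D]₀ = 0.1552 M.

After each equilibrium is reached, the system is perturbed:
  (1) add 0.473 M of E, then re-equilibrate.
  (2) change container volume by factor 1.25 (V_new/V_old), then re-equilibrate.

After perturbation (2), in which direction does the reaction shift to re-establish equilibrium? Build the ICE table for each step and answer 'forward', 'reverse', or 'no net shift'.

Q₀ = 0.02646 vs Keq = 421.8 ⇒ Q<K, forward
Step 1:
                  G         L         E         D
  Initial    0.5943    0.2347     1.653    0.1552
  Change    -0.5596    0.2798    0.2798    0.5596
  Equil     0.03471    0.5145     1.933    0.7148
  solve Keq expr → x = 0.2798; check Q = 421.8
Then add 0.473 M of E.
Step 2:
                  G         L         E         D
  Initial   0.03471    0.5145     2.406    0.7148
  Change   0.003728 -0.001864 -0.001864 -0.003728
  Equil     0.03843    0.5126     2.404    0.7111
  solve Keq expr → x = -0.001864; check Q = 421.8
Then change container volume by factor 1.25 (V_new/V_old).
Step 3:
                  G         L         E         D
  Initial   0.03075    0.4101     1.923    0.5689
  Change  -0.005793  0.002896  0.002896  0.005793
  Equil     0.02495     0.413     1.926    0.5746
  solve Keq expr → x = 0.002896; check Q = 421.8

Direction: forward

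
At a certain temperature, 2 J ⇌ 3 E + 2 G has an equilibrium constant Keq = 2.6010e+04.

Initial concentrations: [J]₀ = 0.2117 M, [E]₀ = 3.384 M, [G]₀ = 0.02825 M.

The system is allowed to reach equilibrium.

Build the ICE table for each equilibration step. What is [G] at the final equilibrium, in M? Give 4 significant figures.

Q₀ = 0.6901 vs Keq = 2.6010e+04 ⇒ Q<K, forward
Step 1:
                    J           E           G
  Initial      0.2117       3.384     0.02825
  Change      -0.2016      0.3024      0.2016
  Equil       0.01009       3.686      0.2299
  solve Keq expr → x = 0.1008; check Q = 2.6010e+04

[G]_eq = 0.2299 M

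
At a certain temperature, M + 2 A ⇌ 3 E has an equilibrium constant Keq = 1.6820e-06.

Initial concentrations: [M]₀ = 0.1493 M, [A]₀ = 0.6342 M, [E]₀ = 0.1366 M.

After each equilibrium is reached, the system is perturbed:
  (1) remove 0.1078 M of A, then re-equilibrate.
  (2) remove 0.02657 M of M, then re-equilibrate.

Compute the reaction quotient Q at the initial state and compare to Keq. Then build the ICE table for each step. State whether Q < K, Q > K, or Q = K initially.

Q₀ = 0.04245; Q > K (proceeds reverse)

Q₀ = 0.04245 vs Keq = 1.6820e-06 ⇒ Q>K, reverse
Step 1:
                  M         A         E
  init       0.1493    0.6342    0.1366
  Δ         0.04369   0.08738   -0.1311
  eq          0.193    0.7216  0.005529
  solve Keq expr → x = -0.04369; check Q = 1.6820e-06
Then remove 0.1078 M of A.
Step 2:
                  M         A         E
  init        0.193    0.6138  0.005529
  Δ       1.8725e-04 3.7450e-04 -5.6175e-04
  eq         0.1932    0.6142  0.004967
  solve Keq expr → x = -1.8725e-04; check Q = 1.6820e-06
Then remove 0.02657 M of M.
Step 3:
                  M         A         E
  init       0.1666    0.6142  0.004967
  Δ       7.9164e-05 1.5833e-04 -2.3749e-04
  eq         0.1667    0.6143   0.00473
  solve Keq expr → x = -7.9164e-05; check Q = 1.6820e-06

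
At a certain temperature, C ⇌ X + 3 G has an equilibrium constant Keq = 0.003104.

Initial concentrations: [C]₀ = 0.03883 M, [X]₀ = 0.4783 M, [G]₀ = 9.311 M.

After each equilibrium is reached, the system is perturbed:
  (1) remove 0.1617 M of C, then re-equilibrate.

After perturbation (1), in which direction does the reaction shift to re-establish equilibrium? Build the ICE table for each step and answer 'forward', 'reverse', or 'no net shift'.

Q₀ = 9943 vs Keq = 0.003104 ⇒ Q>K, reverse
Step 1:
                  C         X         G
  I         0.03883    0.4783     9.311
  C          0.4783   -0.4783    -1.435
  E          0.5171 3.2854e-06     7.876
  solve Keq expr → x = -0.4783; check Q = 0.003104
Then remove 0.1617 M of C.
Step 2:
                  C         X         G
  I          0.3554 3.2854e-06     7.876
  C       1.0273e-06 -1.0273e-06 -3.0819e-06
  E          0.3554 2.2581e-06     7.876
  solve Keq expr → x = -1.0273e-06; check Q = 0.003104

Direction: reverse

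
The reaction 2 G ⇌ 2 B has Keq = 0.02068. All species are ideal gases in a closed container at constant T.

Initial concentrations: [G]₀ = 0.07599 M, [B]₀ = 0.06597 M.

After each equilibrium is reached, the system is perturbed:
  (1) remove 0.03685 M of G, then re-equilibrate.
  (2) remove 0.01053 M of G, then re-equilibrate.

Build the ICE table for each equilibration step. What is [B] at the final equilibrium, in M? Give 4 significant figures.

[B]_eq = 0.01189 M

Q₀ = 0.7537 vs Keq = 0.02068 ⇒ Q>K, reverse
Step 1:
                   G          B
  init       0.07599    0.06597
  Δ          0.04812   -0.04812
  eq          0.1241    0.01785
  solve Keq expr → x = -0.02406; check Q = 0.02068
Then remove 0.03685 M of G.
Step 2:
                   G          B
  init       0.08726    0.01785
  Δ         0.004633  -0.004633
  eq          0.0919    0.01321
  solve Keq expr → x = -0.002316; check Q = 0.02068
Then remove 0.01053 M of G.
Step 3:
                   G          B
  init       0.08137    0.01321
  Δ         0.001324  -0.001324
  eq         0.08269    0.01189
  solve Keq expr → x = -6.6194e-04; check Q = 0.02068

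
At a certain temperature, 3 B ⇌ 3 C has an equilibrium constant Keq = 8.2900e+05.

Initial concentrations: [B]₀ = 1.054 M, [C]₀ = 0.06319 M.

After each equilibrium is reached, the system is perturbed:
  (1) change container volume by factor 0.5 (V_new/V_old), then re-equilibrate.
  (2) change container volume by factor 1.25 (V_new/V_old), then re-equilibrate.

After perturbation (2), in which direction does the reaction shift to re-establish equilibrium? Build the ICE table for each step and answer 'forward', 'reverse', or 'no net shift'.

Direction: no net shift

Q₀ = 2.1549e-04 vs Keq = 8.2900e+05 ⇒ Q<K, forward
Step 1:
                  B         C
  init        1.054   0.06319
  Δ          -1.042     1.042
  eq        0.01177     1.105
  solve Keq expr → x = 0.3474; check Q = 8.2900e+05
Then change container volume by factor 0.5 (V_new/V_old).
Step 2:
                  B         C
  init      0.02353     2.211
  Δ               0         0
  eq        0.02353     2.211
  solve Keq expr → x = 0; check Q = 8.2900e+05
Then change container volume by factor 1.25 (V_new/V_old).
Step 3:
                  B         C
  init      0.01883     1.769
  Δ               0         0
  eq        0.01883     1.769
  solve Keq expr → x = 0; check Q = 8.2900e+05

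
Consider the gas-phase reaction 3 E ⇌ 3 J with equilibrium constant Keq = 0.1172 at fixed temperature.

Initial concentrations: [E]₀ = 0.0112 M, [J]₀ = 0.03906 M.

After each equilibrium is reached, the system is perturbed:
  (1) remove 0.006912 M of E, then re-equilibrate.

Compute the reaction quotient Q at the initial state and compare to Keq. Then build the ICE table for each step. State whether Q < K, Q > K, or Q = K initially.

Q₀ = 42.42 vs Keq = 0.1172 ⇒ Q>K, reverse
Step 1:
                    E           J
  I            0.0112     0.03906
  C           0.02255    -0.02255
  E           0.03375     0.01651
  solve Keq expr → x = -0.007515; check Q = 0.1172
Then remove 0.006912 M of E.
Step 2:
                    E           J
  I           0.02683     0.01651
  C          0.002271   -0.002271
  E            0.0291     0.01424
  solve Keq expr → x = -7.5704e-04; check Q = 0.1172

Q₀ = 42.42; Q > K (proceeds reverse)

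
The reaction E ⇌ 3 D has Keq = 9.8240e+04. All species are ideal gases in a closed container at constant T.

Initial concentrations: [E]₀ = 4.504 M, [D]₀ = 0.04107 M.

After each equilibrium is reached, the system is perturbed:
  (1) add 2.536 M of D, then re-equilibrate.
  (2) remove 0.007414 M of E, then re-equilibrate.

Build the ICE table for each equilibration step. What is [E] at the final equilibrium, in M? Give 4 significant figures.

Q₀ = 1.5381e-05 vs Keq = 9.8240e+04 ⇒ Q<K, forward
Step 1:
                   E          D
  init         4.504    0.04107
  Δ           -4.479      13.44
  eq         0.02492      13.48
  solve Keq expr → x = 4.479; check Q = 9.8240e+04
Then add 2.536 M of D.
Step 2:
                   E          D
  init       0.02492      16.01
  Δ           0.0165   -0.04949
  eq         0.04142      15.96
  solve Keq expr → x = -0.0165; check Q = 9.8240e+04
Then remove 0.007414 M of E.
Step 3:
                   E          D
  init       0.03401      15.96
  Δ         0.007245   -0.02174
  eq         0.04125      15.94
  solve Keq expr → x = -0.007245; check Q = 9.8240e+04

[E]_eq = 0.04125 M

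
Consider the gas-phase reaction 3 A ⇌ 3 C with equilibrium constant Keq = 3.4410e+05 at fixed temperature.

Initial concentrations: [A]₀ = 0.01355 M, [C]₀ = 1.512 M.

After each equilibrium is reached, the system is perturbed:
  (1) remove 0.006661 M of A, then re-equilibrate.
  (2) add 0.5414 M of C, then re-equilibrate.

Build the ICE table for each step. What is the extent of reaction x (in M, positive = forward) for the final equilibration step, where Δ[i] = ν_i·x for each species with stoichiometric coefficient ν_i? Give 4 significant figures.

Q₀ = 1.3894e+06 vs Keq = 3.4410e+05 ⇒ Q>K, reverse
Step 1:
                   A          C
  I          0.01355      1.512
  C         0.007914  -0.007914
  E          0.02146      1.504
  solve Keq expr → x = -0.002638; check Q = 3.4410e+05
Then remove 0.006661 M of A.
Step 2:
                   A          C
  I           0.0148      1.504
  C         0.006567  -0.006567
  E          0.02137      1.498
  solve Keq expr → x = -0.002189; check Q = 3.4410e+05
Then add 0.5414 M of C.
Step 3:
                   A          C
  I          0.02137      2.039
  C         0.007617  -0.007617
  E          0.02899      2.031
  solve Keq expr → x = -0.002539; check Q = 3.4410e+05

x = -0.002539 M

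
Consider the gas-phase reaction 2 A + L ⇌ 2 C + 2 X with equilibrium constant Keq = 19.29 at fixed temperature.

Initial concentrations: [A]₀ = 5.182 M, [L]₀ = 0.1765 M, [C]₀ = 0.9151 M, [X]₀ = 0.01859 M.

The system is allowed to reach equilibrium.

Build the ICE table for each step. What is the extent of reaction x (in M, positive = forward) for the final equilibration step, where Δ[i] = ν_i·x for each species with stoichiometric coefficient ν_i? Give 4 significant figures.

x = 0.176 M

Q₀ = 6.1060e-05 vs Keq = 19.29 ⇒ Q<K, forward
Step 1:
                    A           L           C           X
  init          5.182      0.1765      0.9151     0.01859
  Δ            -0.352      -0.176       0.352       0.352
  eq             4.83  4.9006e-04       1.267      0.3706
  solve Keq expr → x = 0.176; check Q = 19.29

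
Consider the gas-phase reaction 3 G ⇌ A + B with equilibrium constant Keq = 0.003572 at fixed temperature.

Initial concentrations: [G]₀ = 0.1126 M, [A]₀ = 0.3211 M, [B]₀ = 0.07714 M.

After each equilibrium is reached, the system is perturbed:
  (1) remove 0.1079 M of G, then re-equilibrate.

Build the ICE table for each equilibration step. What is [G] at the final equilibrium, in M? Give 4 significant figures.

[G]_eq = 0.2355 M

Q₀ = 17.35 vs Keq = 0.003572 ⇒ Q>K, reverse
Step 1:
                  G         A         B
  I          0.1126    0.3211   0.07714
  C          0.2297  -0.07655  -0.07655
  E          0.3423    0.2445 5.8564e-04
  solve Keq expr → x = -0.07655; check Q = 0.003572
Then remove 0.1079 M of G.
Step 2:
                  G         A         B
  I          0.2344    0.2445 5.8564e-04
  C        0.001183 -3.9444e-04 -3.9444e-04
  E          0.2355    0.2442 1.9120e-04
  solve Keq expr → x = -3.9444e-04; check Q = 0.003572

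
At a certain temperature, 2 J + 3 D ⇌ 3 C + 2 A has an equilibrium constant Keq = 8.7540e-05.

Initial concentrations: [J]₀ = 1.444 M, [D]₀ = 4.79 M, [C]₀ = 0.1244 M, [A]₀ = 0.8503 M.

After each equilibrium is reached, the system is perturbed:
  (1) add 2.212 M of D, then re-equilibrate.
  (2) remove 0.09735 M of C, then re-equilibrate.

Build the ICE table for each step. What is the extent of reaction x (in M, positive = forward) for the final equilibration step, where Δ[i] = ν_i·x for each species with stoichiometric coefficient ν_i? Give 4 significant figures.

Q₀ = 6.0739e-06 vs Keq = 8.7540e-05 ⇒ Q<K, forward
Step 1:
                  J         D         C         A
  init        1.444      4.79    0.1244    0.8503
  Δ        -0.09219   -0.1383    0.1383   0.09219
  eq          1.352     4.652    0.2627    0.9425
  solve Keq expr → x = 0.0461; check Q = 8.7540e-05
Then add 2.212 M of D.
Step 2:
                  J         D         C         A
  init        1.352     6.864    0.2627    0.9425
  Δ        -0.06174   -0.0926    0.0926   0.06174
  eq           1.29     6.771    0.3553     1.004
  solve Keq expr → x = 0.03087; check Q = 8.7540e-05
Then remove 0.09735 M of C.
Step 3:
                  J         D         C         A
  init         1.29     6.771    0.2579     1.004
  Δ        -0.04917  -0.07375   0.07375   0.04917
  eq          1.241     6.697    0.3317     1.053
  solve Keq expr → x = 0.02458; check Q = 8.7540e-05

x = 0.02458 M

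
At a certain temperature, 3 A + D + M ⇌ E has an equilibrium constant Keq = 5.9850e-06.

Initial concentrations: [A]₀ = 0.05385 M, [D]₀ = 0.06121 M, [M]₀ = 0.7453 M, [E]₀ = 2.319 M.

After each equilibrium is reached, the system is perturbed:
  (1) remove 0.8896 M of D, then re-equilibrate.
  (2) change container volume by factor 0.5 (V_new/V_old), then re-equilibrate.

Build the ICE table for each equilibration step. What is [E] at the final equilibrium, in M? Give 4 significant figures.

Q₀ = 3.2553e+05 vs Keq = 5.9850e-06 ⇒ Q>K, reverse
Step 1:
                  A         D         M         E
  Initial   0.05385   0.06121    0.7453     2.319
  Change      6.913     2.304     2.304    -2.304
  Equil       6.967     2.366      3.05    0.0146
  solve Keq expr → x = -2.304; check Q = 5.9850e-06
Then remove 0.8896 M of D.
Step 2:
                  A         D         M         E
  Initial     6.967     1.476      3.05    0.0146
  Change    0.01613  0.005378  0.005378 -0.005378
  Equil       6.983     1.481     3.055  0.009224
  solve Keq expr → x = -0.005378; check Q = 5.9850e-06
Then change container volume by factor 0.5 (V_new/V_old).
Step 3:
                  A         D         M         E
  Initial     13.97     2.963      6.11   0.01845
  Change     -0.635   -0.2117   -0.2117    0.2117
  Equil       13.33     2.751     5.898    0.2301
  solve Keq expr → x = 0.2117; check Q = 5.9850e-06

[E]_eq = 0.2301 M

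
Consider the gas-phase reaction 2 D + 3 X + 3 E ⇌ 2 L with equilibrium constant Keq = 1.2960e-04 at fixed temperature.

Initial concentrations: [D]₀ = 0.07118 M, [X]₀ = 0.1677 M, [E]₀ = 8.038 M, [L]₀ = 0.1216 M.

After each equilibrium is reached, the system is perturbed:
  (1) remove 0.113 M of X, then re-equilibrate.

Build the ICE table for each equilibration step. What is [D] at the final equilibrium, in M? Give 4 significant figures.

Q₀ = 1.192 vs Keq = 1.2960e-04 ⇒ Q>K, reverse
Step 1:
                  D         X         E         L
  I         0.07118    0.1677     8.038    0.1216
  C          0.1121    0.1681    0.1681   -0.1121
  E          0.1832    0.3358     8.206  0.009542
  solve Keq expr → x = -0.05603; check Q = 1.2960e-04
Then remove 0.113 M of X.
Step 2:
                  D         X         E         L
  I          0.1832    0.2228     8.206  0.009542
  C        0.004048  0.006072  0.006072 -0.004048
  E          0.1873    0.2289     8.212  0.005494
  solve Keq expr → x = -0.002024; check Q = 1.2960e-04

[D]_eq = 0.1873 M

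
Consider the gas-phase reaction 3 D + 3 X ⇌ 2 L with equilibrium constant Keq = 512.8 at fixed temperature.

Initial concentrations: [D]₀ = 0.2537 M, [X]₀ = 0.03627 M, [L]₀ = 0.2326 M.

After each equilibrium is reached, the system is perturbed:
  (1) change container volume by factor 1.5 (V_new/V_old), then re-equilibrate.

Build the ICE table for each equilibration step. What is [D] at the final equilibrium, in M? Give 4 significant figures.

Q₀ = 6.9441e+04 vs Keq = 512.8 ⇒ Q>K, reverse
Step 1:
                    D           X           L
  Initial      0.2537     0.03627      0.2326
  Change      0.08167     0.08167    -0.05445
  Equil        0.3354      0.1179      0.1782
  solve Keq expr → x = -0.02722; check Q = 512.8
Then change container volume by factor 1.5 (V_new/V_old).
Step 2:
                    D           X           L
  Initial      0.2236     0.07863      0.1188
  Change      0.02823     0.02823    -0.01882
  Equil        0.2518      0.1069     0.09995
  solve Keq expr → x = -0.009409; check Q = 512.8

[D]_eq = 0.2518 M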